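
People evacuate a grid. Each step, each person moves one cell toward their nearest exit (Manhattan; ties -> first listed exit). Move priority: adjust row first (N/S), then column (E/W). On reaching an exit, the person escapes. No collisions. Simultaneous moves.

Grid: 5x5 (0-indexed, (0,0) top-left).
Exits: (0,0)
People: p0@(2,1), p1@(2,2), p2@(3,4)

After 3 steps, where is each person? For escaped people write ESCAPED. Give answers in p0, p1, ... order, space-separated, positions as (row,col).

Step 1: p0:(2,1)->(1,1) | p1:(2,2)->(1,2) | p2:(3,4)->(2,4)
Step 2: p0:(1,1)->(0,1) | p1:(1,2)->(0,2) | p2:(2,4)->(1,4)
Step 3: p0:(0,1)->(0,0)->EXIT | p1:(0,2)->(0,1) | p2:(1,4)->(0,4)

ESCAPED (0,1) (0,4)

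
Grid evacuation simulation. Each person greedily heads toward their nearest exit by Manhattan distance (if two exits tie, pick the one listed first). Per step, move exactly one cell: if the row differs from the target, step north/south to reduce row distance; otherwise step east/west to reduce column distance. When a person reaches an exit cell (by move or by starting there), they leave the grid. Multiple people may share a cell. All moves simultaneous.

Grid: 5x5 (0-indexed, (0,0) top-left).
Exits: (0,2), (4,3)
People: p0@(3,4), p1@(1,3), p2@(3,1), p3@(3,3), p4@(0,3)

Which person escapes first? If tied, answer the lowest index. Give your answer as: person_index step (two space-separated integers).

Step 1: p0:(3,4)->(4,4) | p1:(1,3)->(0,3) | p2:(3,1)->(4,1) | p3:(3,3)->(4,3)->EXIT | p4:(0,3)->(0,2)->EXIT
Step 2: p0:(4,4)->(4,3)->EXIT | p1:(0,3)->(0,2)->EXIT | p2:(4,1)->(4,2) | p3:escaped | p4:escaped
Step 3: p0:escaped | p1:escaped | p2:(4,2)->(4,3)->EXIT | p3:escaped | p4:escaped
Exit steps: [2, 2, 3, 1, 1]
First to escape: p3 at step 1

Answer: 3 1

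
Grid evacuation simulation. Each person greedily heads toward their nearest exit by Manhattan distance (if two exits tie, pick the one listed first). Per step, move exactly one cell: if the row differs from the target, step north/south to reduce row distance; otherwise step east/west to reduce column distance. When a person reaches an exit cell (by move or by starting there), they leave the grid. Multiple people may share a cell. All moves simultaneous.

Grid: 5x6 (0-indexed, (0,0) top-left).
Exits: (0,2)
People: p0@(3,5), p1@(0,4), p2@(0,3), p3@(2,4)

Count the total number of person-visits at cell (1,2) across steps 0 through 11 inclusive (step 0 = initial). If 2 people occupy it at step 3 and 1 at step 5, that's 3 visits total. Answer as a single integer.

Answer: 0

Derivation:
Step 0: p0@(3,5) p1@(0,4) p2@(0,3) p3@(2,4) -> at (1,2): 0 [-], cum=0
Step 1: p0@(2,5) p1@(0,3) p2@ESC p3@(1,4) -> at (1,2): 0 [-], cum=0
Step 2: p0@(1,5) p1@ESC p2@ESC p3@(0,4) -> at (1,2): 0 [-], cum=0
Step 3: p0@(0,5) p1@ESC p2@ESC p3@(0,3) -> at (1,2): 0 [-], cum=0
Step 4: p0@(0,4) p1@ESC p2@ESC p3@ESC -> at (1,2): 0 [-], cum=0
Step 5: p0@(0,3) p1@ESC p2@ESC p3@ESC -> at (1,2): 0 [-], cum=0
Step 6: p0@ESC p1@ESC p2@ESC p3@ESC -> at (1,2): 0 [-], cum=0
Total visits = 0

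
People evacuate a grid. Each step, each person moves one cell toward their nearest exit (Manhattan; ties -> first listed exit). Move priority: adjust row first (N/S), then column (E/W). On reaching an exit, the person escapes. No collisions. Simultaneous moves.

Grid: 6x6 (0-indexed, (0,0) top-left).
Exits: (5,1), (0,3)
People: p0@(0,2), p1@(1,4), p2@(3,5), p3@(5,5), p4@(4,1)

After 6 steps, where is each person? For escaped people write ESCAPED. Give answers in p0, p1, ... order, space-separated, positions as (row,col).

Step 1: p0:(0,2)->(0,3)->EXIT | p1:(1,4)->(0,4) | p2:(3,5)->(2,5) | p3:(5,5)->(5,4) | p4:(4,1)->(5,1)->EXIT
Step 2: p0:escaped | p1:(0,4)->(0,3)->EXIT | p2:(2,5)->(1,5) | p3:(5,4)->(5,3) | p4:escaped
Step 3: p0:escaped | p1:escaped | p2:(1,5)->(0,5) | p3:(5,3)->(5,2) | p4:escaped
Step 4: p0:escaped | p1:escaped | p2:(0,5)->(0,4) | p3:(5,2)->(5,1)->EXIT | p4:escaped
Step 5: p0:escaped | p1:escaped | p2:(0,4)->(0,3)->EXIT | p3:escaped | p4:escaped

ESCAPED ESCAPED ESCAPED ESCAPED ESCAPED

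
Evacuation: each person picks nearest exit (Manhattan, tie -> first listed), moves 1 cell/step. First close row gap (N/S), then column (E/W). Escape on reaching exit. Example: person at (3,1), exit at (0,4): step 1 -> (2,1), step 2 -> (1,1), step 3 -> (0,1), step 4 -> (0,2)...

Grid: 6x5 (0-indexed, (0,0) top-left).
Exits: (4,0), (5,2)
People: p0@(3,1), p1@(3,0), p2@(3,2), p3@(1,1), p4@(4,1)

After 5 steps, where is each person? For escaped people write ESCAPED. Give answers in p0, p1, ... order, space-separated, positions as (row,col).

Step 1: p0:(3,1)->(4,1) | p1:(3,0)->(4,0)->EXIT | p2:(3,2)->(4,2) | p3:(1,1)->(2,1) | p4:(4,1)->(4,0)->EXIT
Step 2: p0:(4,1)->(4,0)->EXIT | p1:escaped | p2:(4,2)->(5,2)->EXIT | p3:(2,1)->(3,1) | p4:escaped
Step 3: p0:escaped | p1:escaped | p2:escaped | p3:(3,1)->(4,1) | p4:escaped
Step 4: p0:escaped | p1:escaped | p2:escaped | p3:(4,1)->(4,0)->EXIT | p4:escaped

ESCAPED ESCAPED ESCAPED ESCAPED ESCAPED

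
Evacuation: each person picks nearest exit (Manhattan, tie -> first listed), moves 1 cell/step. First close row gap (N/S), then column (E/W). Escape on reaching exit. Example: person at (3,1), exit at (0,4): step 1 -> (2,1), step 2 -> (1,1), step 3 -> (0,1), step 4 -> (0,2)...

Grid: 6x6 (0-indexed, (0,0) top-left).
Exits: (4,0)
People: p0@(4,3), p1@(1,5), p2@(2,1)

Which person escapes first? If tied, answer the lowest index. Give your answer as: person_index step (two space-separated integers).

Answer: 0 3

Derivation:
Step 1: p0:(4,3)->(4,2) | p1:(1,5)->(2,5) | p2:(2,1)->(3,1)
Step 2: p0:(4,2)->(4,1) | p1:(2,5)->(3,5) | p2:(3,1)->(4,1)
Step 3: p0:(4,1)->(4,0)->EXIT | p1:(3,5)->(4,5) | p2:(4,1)->(4,0)->EXIT
Step 4: p0:escaped | p1:(4,5)->(4,4) | p2:escaped
Step 5: p0:escaped | p1:(4,4)->(4,3) | p2:escaped
Step 6: p0:escaped | p1:(4,3)->(4,2) | p2:escaped
Step 7: p0:escaped | p1:(4,2)->(4,1) | p2:escaped
Step 8: p0:escaped | p1:(4,1)->(4,0)->EXIT | p2:escaped
Exit steps: [3, 8, 3]
First to escape: p0 at step 3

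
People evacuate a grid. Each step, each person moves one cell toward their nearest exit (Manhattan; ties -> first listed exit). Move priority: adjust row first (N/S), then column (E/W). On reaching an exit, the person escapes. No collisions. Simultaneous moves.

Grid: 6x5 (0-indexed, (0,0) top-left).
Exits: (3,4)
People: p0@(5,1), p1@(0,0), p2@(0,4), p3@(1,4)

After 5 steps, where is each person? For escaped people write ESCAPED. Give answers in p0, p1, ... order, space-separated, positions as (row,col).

Step 1: p0:(5,1)->(4,1) | p1:(0,0)->(1,0) | p2:(0,4)->(1,4) | p3:(1,4)->(2,4)
Step 2: p0:(4,1)->(3,1) | p1:(1,0)->(2,0) | p2:(1,4)->(2,4) | p3:(2,4)->(3,4)->EXIT
Step 3: p0:(3,1)->(3,2) | p1:(2,0)->(3,0) | p2:(2,4)->(3,4)->EXIT | p3:escaped
Step 4: p0:(3,2)->(3,3) | p1:(3,0)->(3,1) | p2:escaped | p3:escaped
Step 5: p0:(3,3)->(3,4)->EXIT | p1:(3,1)->(3,2) | p2:escaped | p3:escaped

ESCAPED (3,2) ESCAPED ESCAPED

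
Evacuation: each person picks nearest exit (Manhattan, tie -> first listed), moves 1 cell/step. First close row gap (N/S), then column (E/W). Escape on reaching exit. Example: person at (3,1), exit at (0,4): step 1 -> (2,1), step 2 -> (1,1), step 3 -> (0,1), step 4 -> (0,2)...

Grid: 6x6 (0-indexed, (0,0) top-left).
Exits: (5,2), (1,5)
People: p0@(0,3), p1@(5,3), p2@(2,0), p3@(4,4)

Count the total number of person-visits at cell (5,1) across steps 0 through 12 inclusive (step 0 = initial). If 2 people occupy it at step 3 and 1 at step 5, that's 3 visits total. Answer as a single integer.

Step 0: p0@(0,3) p1@(5,3) p2@(2,0) p3@(4,4) -> at (5,1): 0 [-], cum=0
Step 1: p0@(1,3) p1@ESC p2@(3,0) p3@(5,4) -> at (5,1): 0 [-], cum=0
Step 2: p0@(1,4) p1@ESC p2@(4,0) p3@(5,3) -> at (5,1): 0 [-], cum=0
Step 3: p0@ESC p1@ESC p2@(5,0) p3@ESC -> at (5,1): 0 [-], cum=0
Step 4: p0@ESC p1@ESC p2@(5,1) p3@ESC -> at (5,1): 1 [p2], cum=1
Step 5: p0@ESC p1@ESC p2@ESC p3@ESC -> at (5,1): 0 [-], cum=1
Total visits = 1

Answer: 1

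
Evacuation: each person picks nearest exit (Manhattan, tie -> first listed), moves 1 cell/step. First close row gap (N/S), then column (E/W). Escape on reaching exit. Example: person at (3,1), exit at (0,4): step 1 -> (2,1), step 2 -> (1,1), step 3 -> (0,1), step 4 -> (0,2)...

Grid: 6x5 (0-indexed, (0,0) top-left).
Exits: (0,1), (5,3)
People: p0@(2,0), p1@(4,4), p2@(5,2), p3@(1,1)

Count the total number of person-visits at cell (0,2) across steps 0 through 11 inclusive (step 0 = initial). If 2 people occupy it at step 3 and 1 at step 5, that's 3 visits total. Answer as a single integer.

Answer: 0

Derivation:
Step 0: p0@(2,0) p1@(4,4) p2@(5,2) p3@(1,1) -> at (0,2): 0 [-], cum=0
Step 1: p0@(1,0) p1@(5,4) p2@ESC p3@ESC -> at (0,2): 0 [-], cum=0
Step 2: p0@(0,0) p1@ESC p2@ESC p3@ESC -> at (0,2): 0 [-], cum=0
Step 3: p0@ESC p1@ESC p2@ESC p3@ESC -> at (0,2): 0 [-], cum=0
Total visits = 0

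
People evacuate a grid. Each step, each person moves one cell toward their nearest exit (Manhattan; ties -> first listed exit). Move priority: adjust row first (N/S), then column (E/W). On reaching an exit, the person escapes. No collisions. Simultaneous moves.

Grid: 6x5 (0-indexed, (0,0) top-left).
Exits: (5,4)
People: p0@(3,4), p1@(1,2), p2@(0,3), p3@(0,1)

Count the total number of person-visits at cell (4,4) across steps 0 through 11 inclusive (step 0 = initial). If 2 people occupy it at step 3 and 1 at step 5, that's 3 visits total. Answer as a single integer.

Step 0: p0@(3,4) p1@(1,2) p2@(0,3) p3@(0,1) -> at (4,4): 0 [-], cum=0
Step 1: p0@(4,4) p1@(2,2) p2@(1,3) p3@(1,1) -> at (4,4): 1 [p0], cum=1
Step 2: p0@ESC p1@(3,2) p2@(2,3) p3@(2,1) -> at (4,4): 0 [-], cum=1
Step 3: p0@ESC p1@(4,2) p2@(3,3) p3@(3,1) -> at (4,4): 0 [-], cum=1
Step 4: p0@ESC p1@(5,2) p2@(4,3) p3@(4,1) -> at (4,4): 0 [-], cum=1
Step 5: p0@ESC p1@(5,3) p2@(5,3) p3@(5,1) -> at (4,4): 0 [-], cum=1
Step 6: p0@ESC p1@ESC p2@ESC p3@(5,2) -> at (4,4): 0 [-], cum=1
Step 7: p0@ESC p1@ESC p2@ESC p3@(5,3) -> at (4,4): 0 [-], cum=1
Step 8: p0@ESC p1@ESC p2@ESC p3@ESC -> at (4,4): 0 [-], cum=1
Total visits = 1

Answer: 1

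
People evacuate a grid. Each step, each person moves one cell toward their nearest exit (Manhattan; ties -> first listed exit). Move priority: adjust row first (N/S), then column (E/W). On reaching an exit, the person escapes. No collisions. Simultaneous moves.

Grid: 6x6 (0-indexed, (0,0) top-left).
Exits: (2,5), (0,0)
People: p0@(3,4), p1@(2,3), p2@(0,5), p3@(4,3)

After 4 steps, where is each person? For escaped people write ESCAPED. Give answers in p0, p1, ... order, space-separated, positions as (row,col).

Step 1: p0:(3,4)->(2,4) | p1:(2,3)->(2,4) | p2:(0,5)->(1,5) | p3:(4,3)->(3,3)
Step 2: p0:(2,4)->(2,5)->EXIT | p1:(2,4)->(2,5)->EXIT | p2:(1,5)->(2,5)->EXIT | p3:(3,3)->(2,3)
Step 3: p0:escaped | p1:escaped | p2:escaped | p3:(2,3)->(2,4)
Step 4: p0:escaped | p1:escaped | p2:escaped | p3:(2,4)->(2,5)->EXIT

ESCAPED ESCAPED ESCAPED ESCAPED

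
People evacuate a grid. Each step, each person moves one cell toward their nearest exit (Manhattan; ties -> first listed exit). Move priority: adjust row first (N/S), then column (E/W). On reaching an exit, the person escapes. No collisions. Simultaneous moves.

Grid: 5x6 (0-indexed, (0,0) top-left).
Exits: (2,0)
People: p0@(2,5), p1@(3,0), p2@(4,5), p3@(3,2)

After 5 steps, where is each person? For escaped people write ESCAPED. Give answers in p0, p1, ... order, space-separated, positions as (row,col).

Step 1: p0:(2,5)->(2,4) | p1:(3,0)->(2,0)->EXIT | p2:(4,5)->(3,5) | p3:(3,2)->(2,2)
Step 2: p0:(2,4)->(2,3) | p1:escaped | p2:(3,5)->(2,5) | p3:(2,2)->(2,1)
Step 3: p0:(2,3)->(2,2) | p1:escaped | p2:(2,5)->(2,4) | p3:(2,1)->(2,0)->EXIT
Step 4: p0:(2,2)->(2,1) | p1:escaped | p2:(2,4)->(2,3) | p3:escaped
Step 5: p0:(2,1)->(2,0)->EXIT | p1:escaped | p2:(2,3)->(2,2) | p3:escaped

ESCAPED ESCAPED (2,2) ESCAPED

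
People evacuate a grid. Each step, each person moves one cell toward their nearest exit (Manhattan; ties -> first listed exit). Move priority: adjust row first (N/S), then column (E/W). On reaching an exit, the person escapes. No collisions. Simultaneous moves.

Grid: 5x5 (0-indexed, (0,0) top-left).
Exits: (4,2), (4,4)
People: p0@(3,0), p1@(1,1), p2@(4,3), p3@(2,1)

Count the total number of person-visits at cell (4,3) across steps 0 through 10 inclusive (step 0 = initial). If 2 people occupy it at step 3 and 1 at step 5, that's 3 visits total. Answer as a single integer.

Answer: 1

Derivation:
Step 0: p0@(3,0) p1@(1,1) p2@(4,3) p3@(2,1) -> at (4,3): 1 [p2], cum=1
Step 1: p0@(4,0) p1@(2,1) p2@ESC p3@(3,1) -> at (4,3): 0 [-], cum=1
Step 2: p0@(4,1) p1@(3,1) p2@ESC p3@(4,1) -> at (4,3): 0 [-], cum=1
Step 3: p0@ESC p1@(4,1) p2@ESC p3@ESC -> at (4,3): 0 [-], cum=1
Step 4: p0@ESC p1@ESC p2@ESC p3@ESC -> at (4,3): 0 [-], cum=1
Total visits = 1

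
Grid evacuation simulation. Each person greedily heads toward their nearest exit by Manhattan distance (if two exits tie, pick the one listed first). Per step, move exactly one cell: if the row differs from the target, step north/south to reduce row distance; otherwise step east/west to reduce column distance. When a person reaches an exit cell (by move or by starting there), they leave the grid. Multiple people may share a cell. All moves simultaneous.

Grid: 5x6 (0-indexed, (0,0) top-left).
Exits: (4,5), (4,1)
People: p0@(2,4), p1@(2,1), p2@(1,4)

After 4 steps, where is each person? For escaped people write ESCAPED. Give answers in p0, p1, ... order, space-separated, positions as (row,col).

Step 1: p0:(2,4)->(3,4) | p1:(2,1)->(3,1) | p2:(1,4)->(2,4)
Step 2: p0:(3,4)->(4,4) | p1:(3,1)->(4,1)->EXIT | p2:(2,4)->(3,4)
Step 3: p0:(4,4)->(4,5)->EXIT | p1:escaped | p2:(3,4)->(4,4)
Step 4: p0:escaped | p1:escaped | p2:(4,4)->(4,5)->EXIT

ESCAPED ESCAPED ESCAPED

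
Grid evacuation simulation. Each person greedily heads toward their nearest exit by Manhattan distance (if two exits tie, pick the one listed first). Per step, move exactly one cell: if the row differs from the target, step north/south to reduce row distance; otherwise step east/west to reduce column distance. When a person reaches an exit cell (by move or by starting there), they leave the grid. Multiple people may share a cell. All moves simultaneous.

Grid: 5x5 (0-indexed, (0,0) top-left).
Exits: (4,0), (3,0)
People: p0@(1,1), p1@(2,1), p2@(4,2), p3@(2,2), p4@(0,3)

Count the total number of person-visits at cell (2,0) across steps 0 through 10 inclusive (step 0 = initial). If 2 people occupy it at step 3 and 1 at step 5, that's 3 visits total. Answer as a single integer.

Step 0: p0@(1,1) p1@(2,1) p2@(4,2) p3@(2,2) p4@(0,3) -> at (2,0): 0 [-], cum=0
Step 1: p0@(2,1) p1@(3,1) p2@(4,1) p3@(3,2) p4@(1,3) -> at (2,0): 0 [-], cum=0
Step 2: p0@(3,1) p1@ESC p2@ESC p3@(3,1) p4@(2,3) -> at (2,0): 0 [-], cum=0
Step 3: p0@ESC p1@ESC p2@ESC p3@ESC p4@(3,3) -> at (2,0): 0 [-], cum=0
Step 4: p0@ESC p1@ESC p2@ESC p3@ESC p4@(3,2) -> at (2,0): 0 [-], cum=0
Step 5: p0@ESC p1@ESC p2@ESC p3@ESC p4@(3,1) -> at (2,0): 0 [-], cum=0
Step 6: p0@ESC p1@ESC p2@ESC p3@ESC p4@ESC -> at (2,0): 0 [-], cum=0
Total visits = 0

Answer: 0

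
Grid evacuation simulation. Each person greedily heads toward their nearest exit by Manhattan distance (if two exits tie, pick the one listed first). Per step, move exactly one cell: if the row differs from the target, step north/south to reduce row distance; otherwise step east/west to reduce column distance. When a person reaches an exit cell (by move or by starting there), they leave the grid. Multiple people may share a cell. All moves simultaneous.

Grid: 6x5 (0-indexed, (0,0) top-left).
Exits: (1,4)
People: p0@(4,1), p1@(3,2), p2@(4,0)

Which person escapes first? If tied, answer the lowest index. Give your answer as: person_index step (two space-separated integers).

Answer: 1 4

Derivation:
Step 1: p0:(4,1)->(3,1) | p1:(3,2)->(2,2) | p2:(4,0)->(3,0)
Step 2: p0:(3,1)->(2,1) | p1:(2,2)->(1,2) | p2:(3,0)->(2,0)
Step 3: p0:(2,1)->(1,1) | p1:(1,2)->(1,3) | p2:(2,0)->(1,0)
Step 4: p0:(1,1)->(1,2) | p1:(1,3)->(1,4)->EXIT | p2:(1,0)->(1,1)
Step 5: p0:(1,2)->(1,3) | p1:escaped | p2:(1,1)->(1,2)
Step 6: p0:(1,3)->(1,4)->EXIT | p1:escaped | p2:(1,2)->(1,3)
Step 7: p0:escaped | p1:escaped | p2:(1,3)->(1,4)->EXIT
Exit steps: [6, 4, 7]
First to escape: p1 at step 4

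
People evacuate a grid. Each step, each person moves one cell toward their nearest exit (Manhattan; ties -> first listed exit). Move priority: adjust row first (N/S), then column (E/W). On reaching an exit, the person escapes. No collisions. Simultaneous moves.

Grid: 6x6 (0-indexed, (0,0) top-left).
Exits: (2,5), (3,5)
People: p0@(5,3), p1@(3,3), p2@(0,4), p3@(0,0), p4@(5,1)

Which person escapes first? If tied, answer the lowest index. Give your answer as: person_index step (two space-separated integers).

Answer: 1 2

Derivation:
Step 1: p0:(5,3)->(4,3) | p1:(3,3)->(3,4) | p2:(0,4)->(1,4) | p3:(0,0)->(1,0) | p4:(5,1)->(4,1)
Step 2: p0:(4,3)->(3,3) | p1:(3,4)->(3,5)->EXIT | p2:(1,4)->(2,4) | p3:(1,0)->(2,0) | p4:(4,1)->(3,1)
Step 3: p0:(3,3)->(3,4) | p1:escaped | p2:(2,4)->(2,5)->EXIT | p3:(2,0)->(2,1) | p4:(3,1)->(3,2)
Step 4: p0:(3,4)->(3,5)->EXIT | p1:escaped | p2:escaped | p3:(2,1)->(2,2) | p4:(3,2)->(3,3)
Step 5: p0:escaped | p1:escaped | p2:escaped | p3:(2,2)->(2,3) | p4:(3,3)->(3,4)
Step 6: p0:escaped | p1:escaped | p2:escaped | p3:(2,3)->(2,4) | p4:(3,4)->(3,5)->EXIT
Step 7: p0:escaped | p1:escaped | p2:escaped | p3:(2,4)->(2,5)->EXIT | p4:escaped
Exit steps: [4, 2, 3, 7, 6]
First to escape: p1 at step 2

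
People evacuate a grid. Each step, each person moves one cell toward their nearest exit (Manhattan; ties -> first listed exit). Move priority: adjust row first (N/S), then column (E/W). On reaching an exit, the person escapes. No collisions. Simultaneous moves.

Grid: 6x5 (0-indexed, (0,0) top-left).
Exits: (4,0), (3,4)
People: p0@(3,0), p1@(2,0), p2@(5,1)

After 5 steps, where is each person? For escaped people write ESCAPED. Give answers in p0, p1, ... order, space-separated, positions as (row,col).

Step 1: p0:(3,0)->(4,0)->EXIT | p1:(2,0)->(3,0) | p2:(5,1)->(4,1)
Step 2: p0:escaped | p1:(3,0)->(4,0)->EXIT | p2:(4,1)->(4,0)->EXIT

ESCAPED ESCAPED ESCAPED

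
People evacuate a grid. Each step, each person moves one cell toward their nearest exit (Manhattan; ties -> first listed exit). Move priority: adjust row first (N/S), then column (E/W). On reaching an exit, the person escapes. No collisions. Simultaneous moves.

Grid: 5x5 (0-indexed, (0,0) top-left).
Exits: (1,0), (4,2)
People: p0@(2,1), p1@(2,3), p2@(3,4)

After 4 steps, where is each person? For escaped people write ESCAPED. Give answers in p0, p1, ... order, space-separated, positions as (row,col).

Step 1: p0:(2,1)->(1,1) | p1:(2,3)->(3,3) | p2:(3,4)->(4,4)
Step 2: p0:(1,1)->(1,0)->EXIT | p1:(3,3)->(4,3) | p2:(4,4)->(4,3)
Step 3: p0:escaped | p1:(4,3)->(4,2)->EXIT | p2:(4,3)->(4,2)->EXIT

ESCAPED ESCAPED ESCAPED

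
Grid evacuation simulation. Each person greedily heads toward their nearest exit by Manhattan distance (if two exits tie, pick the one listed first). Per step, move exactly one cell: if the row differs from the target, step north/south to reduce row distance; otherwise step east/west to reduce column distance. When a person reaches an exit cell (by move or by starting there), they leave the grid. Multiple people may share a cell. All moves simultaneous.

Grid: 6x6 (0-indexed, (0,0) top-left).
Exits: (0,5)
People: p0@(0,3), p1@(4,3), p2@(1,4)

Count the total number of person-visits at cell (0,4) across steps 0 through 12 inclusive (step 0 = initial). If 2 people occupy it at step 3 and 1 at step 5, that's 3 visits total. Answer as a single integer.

Step 0: p0@(0,3) p1@(4,3) p2@(1,4) -> at (0,4): 0 [-], cum=0
Step 1: p0@(0,4) p1@(3,3) p2@(0,4) -> at (0,4): 2 [p0,p2], cum=2
Step 2: p0@ESC p1@(2,3) p2@ESC -> at (0,4): 0 [-], cum=2
Step 3: p0@ESC p1@(1,3) p2@ESC -> at (0,4): 0 [-], cum=2
Step 4: p0@ESC p1@(0,3) p2@ESC -> at (0,4): 0 [-], cum=2
Step 5: p0@ESC p1@(0,4) p2@ESC -> at (0,4): 1 [p1], cum=3
Step 6: p0@ESC p1@ESC p2@ESC -> at (0,4): 0 [-], cum=3
Total visits = 3

Answer: 3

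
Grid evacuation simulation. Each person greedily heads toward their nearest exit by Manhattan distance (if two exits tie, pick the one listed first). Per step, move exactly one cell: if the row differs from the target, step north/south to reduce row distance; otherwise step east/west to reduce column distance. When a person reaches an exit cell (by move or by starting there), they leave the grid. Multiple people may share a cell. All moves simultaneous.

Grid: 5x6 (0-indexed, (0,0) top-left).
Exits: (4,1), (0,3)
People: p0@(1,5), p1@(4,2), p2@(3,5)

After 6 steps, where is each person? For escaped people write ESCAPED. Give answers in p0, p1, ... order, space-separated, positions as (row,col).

Step 1: p0:(1,5)->(0,5) | p1:(4,2)->(4,1)->EXIT | p2:(3,5)->(4,5)
Step 2: p0:(0,5)->(0,4) | p1:escaped | p2:(4,5)->(4,4)
Step 3: p0:(0,4)->(0,3)->EXIT | p1:escaped | p2:(4,4)->(4,3)
Step 4: p0:escaped | p1:escaped | p2:(4,3)->(4,2)
Step 5: p0:escaped | p1:escaped | p2:(4,2)->(4,1)->EXIT

ESCAPED ESCAPED ESCAPED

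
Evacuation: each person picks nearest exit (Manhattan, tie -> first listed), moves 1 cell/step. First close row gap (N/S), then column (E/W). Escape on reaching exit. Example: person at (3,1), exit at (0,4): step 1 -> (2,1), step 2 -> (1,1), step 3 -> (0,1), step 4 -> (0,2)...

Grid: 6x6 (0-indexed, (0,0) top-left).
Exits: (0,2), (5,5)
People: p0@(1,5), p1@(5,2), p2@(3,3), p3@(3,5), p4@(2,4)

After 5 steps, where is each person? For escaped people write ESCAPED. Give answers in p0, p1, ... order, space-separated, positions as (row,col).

Step 1: p0:(1,5)->(0,5) | p1:(5,2)->(5,3) | p2:(3,3)->(2,3) | p3:(3,5)->(4,5) | p4:(2,4)->(1,4)
Step 2: p0:(0,5)->(0,4) | p1:(5,3)->(5,4) | p2:(2,3)->(1,3) | p3:(4,5)->(5,5)->EXIT | p4:(1,4)->(0,4)
Step 3: p0:(0,4)->(0,3) | p1:(5,4)->(5,5)->EXIT | p2:(1,3)->(0,3) | p3:escaped | p4:(0,4)->(0,3)
Step 4: p0:(0,3)->(0,2)->EXIT | p1:escaped | p2:(0,3)->(0,2)->EXIT | p3:escaped | p4:(0,3)->(0,2)->EXIT

ESCAPED ESCAPED ESCAPED ESCAPED ESCAPED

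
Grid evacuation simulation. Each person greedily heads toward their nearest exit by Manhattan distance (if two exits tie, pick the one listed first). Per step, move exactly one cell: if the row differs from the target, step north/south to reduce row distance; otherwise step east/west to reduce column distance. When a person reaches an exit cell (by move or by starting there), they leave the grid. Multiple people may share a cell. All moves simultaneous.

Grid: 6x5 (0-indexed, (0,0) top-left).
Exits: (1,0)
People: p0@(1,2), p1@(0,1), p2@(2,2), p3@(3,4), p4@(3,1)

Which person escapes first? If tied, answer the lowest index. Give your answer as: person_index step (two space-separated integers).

Step 1: p0:(1,2)->(1,1) | p1:(0,1)->(1,1) | p2:(2,2)->(1,2) | p3:(3,4)->(2,4) | p4:(3,1)->(2,1)
Step 2: p0:(1,1)->(1,0)->EXIT | p1:(1,1)->(1,0)->EXIT | p2:(1,2)->(1,1) | p3:(2,4)->(1,4) | p4:(2,1)->(1,1)
Step 3: p0:escaped | p1:escaped | p2:(1,1)->(1,0)->EXIT | p3:(1,4)->(1,3) | p4:(1,1)->(1,0)->EXIT
Step 4: p0:escaped | p1:escaped | p2:escaped | p3:(1,3)->(1,2) | p4:escaped
Step 5: p0:escaped | p1:escaped | p2:escaped | p3:(1,2)->(1,1) | p4:escaped
Step 6: p0:escaped | p1:escaped | p2:escaped | p3:(1,1)->(1,0)->EXIT | p4:escaped
Exit steps: [2, 2, 3, 6, 3]
First to escape: p0 at step 2

Answer: 0 2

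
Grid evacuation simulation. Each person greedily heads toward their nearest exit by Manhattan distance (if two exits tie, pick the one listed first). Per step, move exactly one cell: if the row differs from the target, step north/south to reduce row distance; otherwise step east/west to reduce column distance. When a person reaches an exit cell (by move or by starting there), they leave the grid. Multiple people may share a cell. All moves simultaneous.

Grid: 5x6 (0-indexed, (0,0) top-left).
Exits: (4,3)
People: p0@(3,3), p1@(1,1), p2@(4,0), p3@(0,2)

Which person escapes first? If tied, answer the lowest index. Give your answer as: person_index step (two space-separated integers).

Step 1: p0:(3,3)->(4,3)->EXIT | p1:(1,1)->(2,1) | p2:(4,0)->(4,1) | p3:(0,2)->(1,2)
Step 2: p0:escaped | p1:(2,1)->(3,1) | p2:(4,1)->(4,2) | p3:(1,2)->(2,2)
Step 3: p0:escaped | p1:(3,1)->(4,1) | p2:(4,2)->(4,3)->EXIT | p3:(2,2)->(3,2)
Step 4: p0:escaped | p1:(4,1)->(4,2) | p2:escaped | p3:(3,2)->(4,2)
Step 5: p0:escaped | p1:(4,2)->(4,3)->EXIT | p2:escaped | p3:(4,2)->(4,3)->EXIT
Exit steps: [1, 5, 3, 5]
First to escape: p0 at step 1

Answer: 0 1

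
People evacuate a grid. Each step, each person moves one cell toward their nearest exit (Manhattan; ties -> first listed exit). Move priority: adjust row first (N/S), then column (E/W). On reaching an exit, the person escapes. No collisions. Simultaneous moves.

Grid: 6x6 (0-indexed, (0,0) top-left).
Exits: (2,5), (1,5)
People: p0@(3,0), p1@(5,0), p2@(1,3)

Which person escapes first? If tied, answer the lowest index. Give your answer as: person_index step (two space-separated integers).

Step 1: p0:(3,0)->(2,0) | p1:(5,0)->(4,0) | p2:(1,3)->(1,4)
Step 2: p0:(2,0)->(2,1) | p1:(4,0)->(3,0) | p2:(1,4)->(1,5)->EXIT
Step 3: p0:(2,1)->(2,2) | p1:(3,0)->(2,0) | p2:escaped
Step 4: p0:(2,2)->(2,3) | p1:(2,0)->(2,1) | p2:escaped
Step 5: p0:(2,3)->(2,4) | p1:(2,1)->(2,2) | p2:escaped
Step 6: p0:(2,4)->(2,5)->EXIT | p1:(2,2)->(2,3) | p2:escaped
Step 7: p0:escaped | p1:(2,3)->(2,4) | p2:escaped
Step 8: p0:escaped | p1:(2,4)->(2,5)->EXIT | p2:escaped
Exit steps: [6, 8, 2]
First to escape: p2 at step 2

Answer: 2 2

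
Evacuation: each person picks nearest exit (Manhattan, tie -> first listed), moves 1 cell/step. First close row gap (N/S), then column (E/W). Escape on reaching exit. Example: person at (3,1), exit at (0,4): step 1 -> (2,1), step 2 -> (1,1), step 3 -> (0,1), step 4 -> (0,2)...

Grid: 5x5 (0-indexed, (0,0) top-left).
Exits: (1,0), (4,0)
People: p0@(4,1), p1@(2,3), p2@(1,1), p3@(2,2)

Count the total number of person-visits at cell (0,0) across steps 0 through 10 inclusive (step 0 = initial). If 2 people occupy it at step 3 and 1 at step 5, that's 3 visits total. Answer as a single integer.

Step 0: p0@(4,1) p1@(2,3) p2@(1,1) p3@(2,2) -> at (0,0): 0 [-], cum=0
Step 1: p0@ESC p1@(1,3) p2@ESC p3@(1,2) -> at (0,0): 0 [-], cum=0
Step 2: p0@ESC p1@(1,2) p2@ESC p3@(1,1) -> at (0,0): 0 [-], cum=0
Step 3: p0@ESC p1@(1,1) p2@ESC p3@ESC -> at (0,0): 0 [-], cum=0
Step 4: p0@ESC p1@ESC p2@ESC p3@ESC -> at (0,0): 0 [-], cum=0
Total visits = 0

Answer: 0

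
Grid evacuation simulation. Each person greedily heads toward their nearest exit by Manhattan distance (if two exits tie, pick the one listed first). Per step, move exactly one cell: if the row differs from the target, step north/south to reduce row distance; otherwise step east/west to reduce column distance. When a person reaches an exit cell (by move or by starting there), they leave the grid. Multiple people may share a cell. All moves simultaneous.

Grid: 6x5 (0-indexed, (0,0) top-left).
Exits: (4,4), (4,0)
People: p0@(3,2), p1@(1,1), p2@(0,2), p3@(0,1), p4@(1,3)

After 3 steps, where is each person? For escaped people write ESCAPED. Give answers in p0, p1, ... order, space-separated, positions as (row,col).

Step 1: p0:(3,2)->(4,2) | p1:(1,1)->(2,1) | p2:(0,2)->(1,2) | p3:(0,1)->(1,1) | p4:(1,3)->(2,3)
Step 2: p0:(4,2)->(4,3) | p1:(2,1)->(3,1) | p2:(1,2)->(2,2) | p3:(1,1)->(2,1) | p4:(2,3)->(3,3)
Step 3: p0:(4,3)->(4,4)->EXIT | p1:(3,1)->(4,1) | p2:(2,2)->(3,2) | p3:(2,1)->(3,1) | p4:(3,3)->(4,3)

ESCAPED (4,1) (3,2) (3,1) (4,3)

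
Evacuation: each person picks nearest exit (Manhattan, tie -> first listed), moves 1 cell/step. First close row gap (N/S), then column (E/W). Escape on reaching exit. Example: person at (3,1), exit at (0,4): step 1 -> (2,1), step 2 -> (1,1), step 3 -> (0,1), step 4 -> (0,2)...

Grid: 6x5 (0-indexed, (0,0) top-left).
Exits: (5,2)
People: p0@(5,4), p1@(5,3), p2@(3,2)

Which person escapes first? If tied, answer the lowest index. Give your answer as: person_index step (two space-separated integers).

Step 1: p0:(5,4)->(5,3) | p1:(5,3)->(5,2)->EXIT | p2:(3,2)->(4,2)
Step 2: p0:(5,3)->(5,2)->EXIT | p1:escaped | p2:(4,2)->(5,2)->EXIT
Exit steps: [2, 1, 2]
First to escape: p1 at step 1

Answer: 1 1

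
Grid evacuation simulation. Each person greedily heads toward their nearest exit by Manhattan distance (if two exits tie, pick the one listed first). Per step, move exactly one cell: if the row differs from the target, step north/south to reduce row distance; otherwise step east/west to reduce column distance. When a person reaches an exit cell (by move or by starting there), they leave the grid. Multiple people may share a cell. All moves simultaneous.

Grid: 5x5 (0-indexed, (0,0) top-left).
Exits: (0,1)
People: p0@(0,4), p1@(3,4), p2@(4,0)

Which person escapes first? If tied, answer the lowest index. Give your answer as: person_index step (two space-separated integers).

Step 1: p0:(0,4)->(0,3) | p1:(3,4)->(2,4) | p2:(4,0)->(3,0)
Step 2: p0:(0,3)->(0,2) | p1:(2,4)->(1,4) | p2:(3,0)->(2,0)
Step 3: p0:(0,2)->(0,1)->EXIT | p1:(1,4)->(0,4) | p2:(2,0)->(1,0)
Step 4: p0:escaped | p1:(0,4)->(0,3) | p2:(1,0)->(0,0)
Step 5: p0:escaped | p1:(0,3)->(0,2) | p2:(0,0)->(0,1)->EXIT
Step 6: p0:escaped | p1:(0,2)->(0,1)->EXIT | p2:escaped
Exit steps: [3, 6, 5]
First to escape: p0 at step 3

Answer: 0 3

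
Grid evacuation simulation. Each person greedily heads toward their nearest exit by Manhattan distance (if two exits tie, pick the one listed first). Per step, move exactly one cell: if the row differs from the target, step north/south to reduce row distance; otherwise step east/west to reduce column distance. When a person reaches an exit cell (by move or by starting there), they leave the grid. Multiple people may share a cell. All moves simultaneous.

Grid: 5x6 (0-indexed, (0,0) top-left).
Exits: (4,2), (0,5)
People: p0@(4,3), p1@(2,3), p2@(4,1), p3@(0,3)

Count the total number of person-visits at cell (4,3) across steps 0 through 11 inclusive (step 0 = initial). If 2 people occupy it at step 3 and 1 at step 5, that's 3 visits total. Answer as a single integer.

Answer: 2

Derivation:
Step 0: p0@(4,3) p1@(2,3) p2@(4,1) p3@(0,3) -> at (4,3): 1 [p0], cum=1
Step 1: p0@ESC p1@(3,3) p2@ESC p3@(0,4) -> at (4,3): 0 [-], cum=1
Step 2: p0@ESC p1@(4,3) p2@ESC p3@ESC -> at (4,3): 1 [p1], cum=2
Step 3: p0@ESC p1@ESC p2@ESC p3@ESC -> at (4,3): 0 [-], cum=2
Total visits = 2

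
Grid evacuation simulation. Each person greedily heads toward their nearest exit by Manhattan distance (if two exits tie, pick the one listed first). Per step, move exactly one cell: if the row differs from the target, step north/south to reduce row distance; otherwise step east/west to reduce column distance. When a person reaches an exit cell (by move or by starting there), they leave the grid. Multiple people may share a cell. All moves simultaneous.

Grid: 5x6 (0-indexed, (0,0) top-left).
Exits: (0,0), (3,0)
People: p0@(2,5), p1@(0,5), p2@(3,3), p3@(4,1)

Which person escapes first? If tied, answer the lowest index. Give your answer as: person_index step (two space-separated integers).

Answer: 3 2

Derivation:
Step 1: p0:(2,5)->(3,5) | p1:(0,5)->(0,4) | p2:(3,3)->(3,2) | p3:(4,1)->(3,1)
Step 2: p0:(3,5)->(3,4) | p1:(0,4)->(0,3) | p2:(3,2)->(3,1) | p3:(3,1)->(3,0)->EXIT
Step 3: p0:(3,4)->(3,3) | p1:(0,3)->(0,2) | p2:(3,1)->(3,0)->EXIT | p3:escaped
Step 4: p0:(3,3)->(3,2) | p1:(0,2)->(0,1) | p2:escaped | p3:escaped
Step 5: p0:(3,2)->(3,1) | p1:(0,1)->(0,0)->EXIT | p2:escaped | p3:escaped
Step 6: p0:(3,1)->(3,0)->EXIT | p1:escaped | p2:escaped | p3:escaped
Exit steps: [6, 5, 3, 2]
First to escape: p3 at step 2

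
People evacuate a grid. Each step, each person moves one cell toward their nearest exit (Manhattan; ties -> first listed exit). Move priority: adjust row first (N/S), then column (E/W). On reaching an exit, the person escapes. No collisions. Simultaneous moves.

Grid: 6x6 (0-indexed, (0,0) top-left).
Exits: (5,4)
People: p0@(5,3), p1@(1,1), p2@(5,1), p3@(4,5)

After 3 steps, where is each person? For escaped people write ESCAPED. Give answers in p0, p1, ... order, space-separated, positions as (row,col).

Step 1: p0:(5,3)->(5,4)->EXIT | p1:(1,1)->(2,1) | p2:(5,1)->(5,2) | p3:(4,5)->(5,5)
Step 2: p0:escaped | p1:(2,1)->(3,1) | p2:(5,2)->(5,3) | p3:(5,5)->(5,4)->EXIT
Step 3: p0:escaped | p1:(3,1)->(4,1) | p2:(5,3)->(5,4)->EXIT | p3:escaped

ESCAPED (4,1) ESCAPED ESCAPED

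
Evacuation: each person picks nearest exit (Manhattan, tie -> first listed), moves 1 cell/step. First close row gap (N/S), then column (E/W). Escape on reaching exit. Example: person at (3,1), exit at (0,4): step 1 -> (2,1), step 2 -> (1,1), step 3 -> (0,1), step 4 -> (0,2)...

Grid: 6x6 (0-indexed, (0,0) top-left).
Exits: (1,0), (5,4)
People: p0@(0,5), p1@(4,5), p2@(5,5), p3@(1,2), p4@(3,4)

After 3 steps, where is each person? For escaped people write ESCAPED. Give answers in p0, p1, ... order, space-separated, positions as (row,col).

Step 1: p0:(0,5)->(1,5) | p1:(4,5)->(5,5) | p2:(5,5)->(5,4)->EXIT | p3:(1,2)->(1,1) | p4:(3,4)->(4,4)
Step 2: p0:(1,5)->(1,4) | p1:(5,5)->(5,4)->EXIT | p2:escaped | p3:(1,1)->(1,0)->EXIT | p4:(4,4)->(5,4)->EXIT
Step 3: p0:(1,4)->(1,3) | p1:escaped | p2:escaped | p3:escaped | p4:escaped

(1,3) ESCAPED ESCAPED ESCAPED ESCAPED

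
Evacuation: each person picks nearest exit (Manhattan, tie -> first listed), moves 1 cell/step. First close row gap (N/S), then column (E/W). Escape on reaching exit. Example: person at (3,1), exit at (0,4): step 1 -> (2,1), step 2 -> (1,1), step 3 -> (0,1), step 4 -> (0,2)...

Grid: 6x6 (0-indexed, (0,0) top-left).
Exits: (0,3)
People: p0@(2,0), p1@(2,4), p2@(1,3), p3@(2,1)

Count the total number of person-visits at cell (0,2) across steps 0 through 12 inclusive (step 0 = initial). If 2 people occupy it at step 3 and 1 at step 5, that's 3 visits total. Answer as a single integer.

Answer: 2

Derivation:
Step 0: p0@(2,0) p1@(2,4) p2@(1,3) p3@(2,1) -> at (0,2): 0 [-], cum=0
Step 1: p0@(1,0) p1@(1,4) p2@ESC p3@(1,1) -> at (0,2): 0 [-], cum=0
Step 2: p0@(0,0) p1@(0,4) p2@ESC p3@(0,1) -> at (0,2): 0 [-], cum=0
Step 3: p0@(0,1) p1@ESC p2@ESC p3@(0,2) -> at (0,2): 1 [p3], cum=1
Step 4: p0@(0,2) p1@ESC p2@ESC p3@ESC -> at (0,2): 1 [p0], cum=2
Step 5: p0@ESC p1@ESC p2@ESC p3@ESC -> at (0,2): 0 [-], cum=2
Total visits = 2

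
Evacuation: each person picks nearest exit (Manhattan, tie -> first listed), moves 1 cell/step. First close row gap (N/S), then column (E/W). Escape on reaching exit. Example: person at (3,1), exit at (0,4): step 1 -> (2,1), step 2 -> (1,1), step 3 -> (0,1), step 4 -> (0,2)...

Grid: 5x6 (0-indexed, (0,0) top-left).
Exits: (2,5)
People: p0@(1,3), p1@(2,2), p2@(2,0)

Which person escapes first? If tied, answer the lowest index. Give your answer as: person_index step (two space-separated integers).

Answer: 0 3

Derivation:
Step 1: p0:(1,3)->(2,3) | p1:(2,2)->(2,3) | p2:(2,0)->(2,1)
Step 2: p0:(2,3)->(2,4) | p1:(2,3)->(2,4) | p2:(2,1)->(2,2)
Step 3: p0:(2,4)->(2,5)->EXIT | p1:(2,4)->(2,5)->EXIT | p2:(2,2)->(2,3)
Step 4: p0:escaped | p1:escaped | p2:(2,3)->(2,4)
Step 5: p0:escaped | p1:escaped | p2:(2,4)->(2,5)->EXIT
Exit steps: [3, 3, 5]
First to escape: p0 at step 3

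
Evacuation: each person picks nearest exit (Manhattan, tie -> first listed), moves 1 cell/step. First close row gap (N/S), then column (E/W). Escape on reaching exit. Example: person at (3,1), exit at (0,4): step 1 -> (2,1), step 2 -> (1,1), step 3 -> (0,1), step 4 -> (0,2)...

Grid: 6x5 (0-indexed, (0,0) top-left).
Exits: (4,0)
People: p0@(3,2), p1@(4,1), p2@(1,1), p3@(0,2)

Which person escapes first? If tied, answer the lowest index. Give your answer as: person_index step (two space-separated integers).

Step 1: p0:(3,2)->(4,2) | p1:(4,1)->(4,0)->EXIT | p2:(1,1)->(2,1) | p3:(0,2)->(1,2)
Step 2: p0:(4,2)->(4,1) | p1:escaped | p2:(2,1)->(3,1) | p3:(1,2)->(2,2)
Step 3: p0:(4,1)->(4,0)->EXIT | p1:escaped | p2:(3,1)->(4,1) | p3:(2,2)->(3,2)
Step 4: p0:escaped | p1:escaped | p2:(4,1)->(4,0)->EXIT | p3:(3,2)->(4,2)
Step 5: p0:escaped | p1:escaped | p2:escaped | p3:(4,2)->(4,1)
Step 6: p0:escaped | p1:escaped | p2:escaped | p3:(4,1)->(4,0)->EXIT
Exit steps: [3, 1, 4, 6]
First to escape: p1 at step 1

Answer: 1 1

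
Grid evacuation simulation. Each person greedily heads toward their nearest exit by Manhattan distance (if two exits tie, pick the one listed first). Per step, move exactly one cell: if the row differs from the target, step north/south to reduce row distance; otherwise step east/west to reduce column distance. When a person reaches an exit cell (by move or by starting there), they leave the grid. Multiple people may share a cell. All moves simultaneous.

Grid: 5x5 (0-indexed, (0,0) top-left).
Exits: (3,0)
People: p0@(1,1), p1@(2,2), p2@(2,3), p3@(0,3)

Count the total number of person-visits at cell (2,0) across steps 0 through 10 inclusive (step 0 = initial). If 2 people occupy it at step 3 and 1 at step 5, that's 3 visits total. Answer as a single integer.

Step 0: p0@(1,1) p1@(2,2) p2@(2,3) p3@(0,3) -> at (2,0): 0 [-], cum=0
Step 1: p0@(2,1) p1@(3,2) p2@(3,3) p3@(1,3) -> at (2,0): 0 [-], cum=0
Step 2: p0@(3,1) p1@(3,1) p2@(3,2) p3@(2,3) -> at (2,0): 0 [-], cum=0
Step 3: p0@ESC p1@ESC p2@(3,1) p3@(3,3) -> at (2,0): 0 [-], cum=0
Step 4: p0@ESC p1@ESC p2@ESC p3@(3,2) -> at (2,0): 0 [-], cum=0
Step 5: p0@ESC p1@ESC p2@ESC p3@(3,1) -> at (2,0): 0 [-], cum=0
Step 6: p0@ESC p1@ESC p2@ESC p3@ESC -> at (2,0): 0 [-], cum=0
Total visits = 0

Answer: 0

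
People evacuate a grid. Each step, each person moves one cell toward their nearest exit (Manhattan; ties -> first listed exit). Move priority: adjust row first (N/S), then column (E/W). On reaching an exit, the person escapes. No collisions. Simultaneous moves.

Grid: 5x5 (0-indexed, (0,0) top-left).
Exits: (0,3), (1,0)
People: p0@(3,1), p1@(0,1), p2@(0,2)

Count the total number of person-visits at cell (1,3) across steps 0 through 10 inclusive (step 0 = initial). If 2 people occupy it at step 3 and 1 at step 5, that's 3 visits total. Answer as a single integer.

Answer: 0

Derivation:
Step 0: p0@(3,1) p1@(0,1) p2@(0,2) -> at (1,3): 0 [-], cum=0
Step 1: p0@(2,1) p1@(0,2) p2@ESC -> at (1,3): 0 [-], cum=0
Step 2: p0@(1,1) p1@ESC p2@ESC -> at (1,3): 0 [-], cum=0
Step 3: p0@ESC p1@ESC p2@ESC -> at (1,3): 0 [-], cum=0
Total visits = 0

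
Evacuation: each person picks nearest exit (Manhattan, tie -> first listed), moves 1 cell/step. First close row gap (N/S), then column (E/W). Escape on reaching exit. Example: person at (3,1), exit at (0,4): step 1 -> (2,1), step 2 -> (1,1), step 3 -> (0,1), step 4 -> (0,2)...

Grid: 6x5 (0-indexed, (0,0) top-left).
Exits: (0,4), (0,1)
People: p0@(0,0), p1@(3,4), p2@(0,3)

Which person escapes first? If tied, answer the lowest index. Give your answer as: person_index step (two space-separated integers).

Answer: 0 1

Derivation:
Step 1: p0:(0,0)->(0,1)->EXIT | p1:(3,4)->(2,4) | p2:(0,3)->(0,4)->EXIT
Step 2: p0:escaped | p1:(2,4)->(1,4) | p2:escaped
Step 3: p0:escaped | p1:(1,4)->(0,4)->EXIT | p2:escaped
Exit steps: [1, 3, 1]
First to escape: p0 at step 1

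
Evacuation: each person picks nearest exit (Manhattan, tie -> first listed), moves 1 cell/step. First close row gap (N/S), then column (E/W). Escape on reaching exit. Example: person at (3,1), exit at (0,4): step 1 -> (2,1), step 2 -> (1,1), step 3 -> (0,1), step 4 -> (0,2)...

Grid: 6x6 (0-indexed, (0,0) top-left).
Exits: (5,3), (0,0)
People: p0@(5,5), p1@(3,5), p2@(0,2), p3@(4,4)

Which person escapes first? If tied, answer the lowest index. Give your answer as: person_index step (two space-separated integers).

Answer: 0 2

Derivation:
Step 1: p0:(5,5)->(5,4) | p1:(3,5)->(4,5) | p2:(0,2)->(0,1) | p3:(4,4)->(5,4)
Step 2: p0:(5,4)->(5,3)->EXIT | p1:(4,5)->(5,5) | p2:(0,1)->(0,0)->EXIT | p3:(5,4)->(5,3)->EXIT
Step 3: p0:escaped | p1:(5,5)->(5,4) | p2:escaped | p3:escaped
Step 4: p0:escaped | p1:(5,4)->(5,3)->EXIT | p2:escaped | p3:escaped
Exit steps: [2, 4, 2, 2]
First to escape: p0 at step 2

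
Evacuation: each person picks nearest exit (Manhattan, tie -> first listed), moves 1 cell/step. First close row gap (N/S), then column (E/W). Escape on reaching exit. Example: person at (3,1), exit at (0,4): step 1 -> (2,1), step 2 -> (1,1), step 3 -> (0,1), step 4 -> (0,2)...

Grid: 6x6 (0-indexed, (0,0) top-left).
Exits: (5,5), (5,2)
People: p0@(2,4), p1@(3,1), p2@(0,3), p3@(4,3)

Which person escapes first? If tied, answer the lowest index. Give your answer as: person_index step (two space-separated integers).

Step 1: p0:(2,4)->(3,4) | p1:(3,1)->(4,1) | p2:(0,3)->(1,3) | p3:(4,3)->(5,3)
Step 2: p0:(3,4)->(4,4) | p1:(4,1)->(5,1) | p2:(1,3)->(2,3) | p3:(5,3)->(5,2)->EXIT
Step 3: p0:(4,4)->(5,4) | p1:(5,1)->(5,2)->EXIT | p2:(2,3)->(3,3) | p3:escaped
Step 4: p0:(5,4)->(5,5)->EXIT | p1:escaped | p2:(3,3)->(4,3) | p3:escaped
Step 5: p0:escaped | p1:escaped | p2:(4,3)->(5,3) | p3:escaped
Step 6: p0:escaped | p1:escaped | p2:(5,3)->(5,2)->EXIT | p3:escaped
Exit steps: [4, 3, 6, 2]
First to escape: p3 at step 2

Answer: 3 2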